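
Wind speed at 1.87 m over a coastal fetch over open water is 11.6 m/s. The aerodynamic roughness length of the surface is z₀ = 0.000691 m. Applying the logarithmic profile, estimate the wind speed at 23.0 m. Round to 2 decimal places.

Log law: V(z) ∝ ln(z/z₀), so V₂/V₁ = ln(z₂/z₀) / ln(z₁/z₀).
ln(23.0/0.000691) = 10.4129, ln(1.87/0.000691) = 7.9033
V₂ = 11.6 × 10.4129/7.9033 = 11.6 × 1.3175 = 15.2834 m/s

15.28 m/s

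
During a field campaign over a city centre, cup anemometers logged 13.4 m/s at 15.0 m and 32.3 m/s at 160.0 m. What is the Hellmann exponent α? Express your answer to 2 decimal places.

Power law: V₂/V₁ = (z₂/z₁)^α ⇒ α = ln(V₂/V₁) / ln(z₂/z₁)
α = ln(32.3/13.4) / ln(160.0/15.0) = ln(2.4104) / ln(10.6667)
  = 0.87981 / 2.36712 = 0.37168

α ≈ 0.37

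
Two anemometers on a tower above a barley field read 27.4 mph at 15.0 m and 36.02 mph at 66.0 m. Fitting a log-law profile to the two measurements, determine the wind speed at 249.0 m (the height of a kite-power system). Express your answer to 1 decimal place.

43.7 mph

Log law: V ∝ ln(z/z₀). From the pair, with r = V₁/V₂ = 0.76069,
ln z₀ = (ln z₁ − r·ln z₂)/(1 − r) = (2.7081 − 0.76069×4.1897)/0.23931 = -2.0015 → z₀ = 0.1351 m
V₃ = V₁ · ln(z₃/z₀)/ln(z₁/z₀) = 27.4 × 7.5189/4.7095 = 43.7452 mph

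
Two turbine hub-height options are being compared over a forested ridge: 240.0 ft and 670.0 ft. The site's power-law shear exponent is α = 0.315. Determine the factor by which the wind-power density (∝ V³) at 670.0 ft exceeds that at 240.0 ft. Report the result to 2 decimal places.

Speed ratio: V_B/V_A = (z_B/z_A)^α = (670.0/240.0)^0.315 = (2.7917)^0.315 = 1.38181
Power-density ratio: P_B/P_A = (V_B/V_A)³ = (1.38181)³ = 2.63840

2.64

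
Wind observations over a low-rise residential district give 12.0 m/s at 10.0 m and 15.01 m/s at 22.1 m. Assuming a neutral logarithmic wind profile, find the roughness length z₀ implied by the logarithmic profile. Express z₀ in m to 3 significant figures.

z₀ ≈ 0.424 m

Log law: V(z) ∝ ln(z/z₀). With r = V₁/V₂ = 12.0/15.01 = 0.79947,
r · ln(z₂/z₀) = ln(z₁/z₀) ⇒ ln z₀ = (ln z₁ − r·ln z₂)/(1 − r)
ln z₀ = (2.30259 − 0.79947×3.09558) / 0.20053 = -0.8588
z₀ = exp(-0.8588) = 0.4237 m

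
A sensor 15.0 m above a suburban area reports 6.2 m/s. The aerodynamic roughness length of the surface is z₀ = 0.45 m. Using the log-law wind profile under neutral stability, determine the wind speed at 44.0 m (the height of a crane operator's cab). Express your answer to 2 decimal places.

8.10 m/s

Log law: V(z) ∝ ln(z/z₀), so V₂/V₁ = ln(z₂/z₀) / ln(z₁/z₀).
ln(44.0/0.45) = 4.5827, ln(15.0/0.45) = 3.5066
V₂ = 6.2 × 4.5827/3.5066 = 6.2 × 1.3069 = 8.1027 m/s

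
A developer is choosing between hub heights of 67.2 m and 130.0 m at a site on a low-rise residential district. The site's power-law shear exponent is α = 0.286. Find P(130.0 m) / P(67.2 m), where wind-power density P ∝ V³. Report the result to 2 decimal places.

1.76

Speed ratio: V_B/V_A = (z_B/z_A)^α = (130.0/67.2)^0.286 = (1.9345)^0.286 = 1.20770
Power-density ratio: P_B/P_A = (V_B/V_A)³ = (1.20770)³ = 1.76149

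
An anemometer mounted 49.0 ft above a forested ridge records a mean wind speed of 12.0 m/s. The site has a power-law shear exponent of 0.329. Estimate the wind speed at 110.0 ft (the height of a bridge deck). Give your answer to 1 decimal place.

Power-law profile: V₂ = V₁ · (z₂/z₁)^α
V₂ = 12.0 × (110.0/49.0)^0.329 = 12.0 × (2.2449)^0.329
    = 12.0 × 1.3048 = 15.6576 m/s

15.7 m/s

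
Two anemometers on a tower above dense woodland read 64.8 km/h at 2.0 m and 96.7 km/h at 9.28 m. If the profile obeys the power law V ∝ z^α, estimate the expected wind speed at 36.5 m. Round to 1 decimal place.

First find α: α = ln(V₂/V₁)/ln(z₂/z₁) = ln(96.7/64.8)/ln(9.28/2.0) = 0.40031/1.53471 = 0.2608
Extrapolate from 9.28 m to 36.5 m: V₃ = 96.7 × (36.5/9.28)^0.2608 = 96.7 × 1.4293 = 138.2156 km/h

138.2 km/h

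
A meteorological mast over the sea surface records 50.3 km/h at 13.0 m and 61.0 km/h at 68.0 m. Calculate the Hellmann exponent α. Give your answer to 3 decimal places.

α ≈ 0.117

Power law: V₂/V₁ = (z₂/z₁)^α ⇒ α = ln(V₂/V₁) / ln(z₂/z₁)
α = ln(61.0/50.3) / ln(68.0/13.0) = ln(1.2127) / ln(5.2308)
  = 0.19287 / 1.65456 = 0.11657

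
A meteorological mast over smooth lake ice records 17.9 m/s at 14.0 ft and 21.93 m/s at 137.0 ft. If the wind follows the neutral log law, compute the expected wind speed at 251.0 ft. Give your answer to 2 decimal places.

Log law: V ∝ ln(z/z₀). From the pair, with r = V₁/V₂ = 0.81623,
ln z₀ = (ln z₁ − r·ln z₂)/(1 − r) = (2.6391 − 0.81623×4.9200)/0.18377 = -7.4921 → z₀ = 0.0005575 ft
V₃ = V₁ · ln(z₃/z₀)/ln(z₁/z₀) = 17.9 × 13.0175/10.1311 = 22.9998 m/s

23.00 m/s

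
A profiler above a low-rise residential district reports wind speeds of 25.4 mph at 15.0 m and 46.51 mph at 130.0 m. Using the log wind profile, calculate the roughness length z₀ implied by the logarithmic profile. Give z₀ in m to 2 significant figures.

Log law: V(z) ∝ ln(z/z₀). With r = V₁/V₂ = 25.4/46.51 = 0.54612,
r · ln(z₂/z₀) = ln(z₁/z₀) ⇒ ln z₀ = (ln z₁ − r·ln z₂)/(1 − r)
ln z₀ = (2.70805 − 0.54612×4.86753) / 0.45388 = 0.1097
z₀ = exp(0.1097) = 1.116 m

z₀ ≈ 1.1 m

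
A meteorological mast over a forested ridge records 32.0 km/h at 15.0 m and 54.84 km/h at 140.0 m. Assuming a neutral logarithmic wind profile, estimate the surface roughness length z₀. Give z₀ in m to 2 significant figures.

z₀ ≈ 0.66 m

Log law: V(z) ∝ ln(z/z₀). With r = V₁/V₂ = 32.0/54.84 = 0.58352,
r · ln(z₂/z₀) = ln(z₁/z₀) ⇒ ln z₀ = (ln z₁ − r·ln z₂)/(1 − r)
ln z₀ = (2.70805 − 0.58352×4.94164) / 0.41648 = -0.4213
z₀ = exp(-0.4213) = 0.6562 m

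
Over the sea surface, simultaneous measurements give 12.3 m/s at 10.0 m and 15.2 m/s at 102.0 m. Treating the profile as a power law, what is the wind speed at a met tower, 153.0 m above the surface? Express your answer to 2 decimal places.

First find α: α = ln(V₂/V₁)/ln(z₂/z₁) = ln(15.2/12.3)/ln(102.0/10.0) = 0.21170/2.32239 = 0.0912
Extrapolate from 102.0 m to 153.0 m: V₃ = 15.2 × (153.0/102.0)^0.0912 = 15.2 × 1.0377 = 15.7723 m/s

15.77 m/s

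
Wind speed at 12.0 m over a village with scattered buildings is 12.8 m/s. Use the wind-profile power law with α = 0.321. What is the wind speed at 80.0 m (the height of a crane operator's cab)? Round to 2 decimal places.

23.53 m/s

Power-law profile: V₂ = V₁ · (z₂/z₁)^α
V₂ = 12.8 × (80.0/12.0)^0.321 = 12.8 × (6.6667)^0.321
    = 12.8 × 1.8385 = 23.5334 m/s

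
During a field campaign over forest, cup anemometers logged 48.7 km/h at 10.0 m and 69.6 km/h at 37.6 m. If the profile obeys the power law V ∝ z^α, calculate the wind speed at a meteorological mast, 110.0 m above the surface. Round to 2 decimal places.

First find α: α = ln(V₂/V₁)/ln(z₂/z₁) = ln(69.6/48.7)/ln(37.6/10.0) = 0.35709/1.32442 = 0.2696
Extrapolate from 37.6 m to 110.0 m: V₃ = 69.6 × (110.0/37.6)^0.2696 = 69.6 × 1.3357 = 92.9621 km/h

92.96 km/h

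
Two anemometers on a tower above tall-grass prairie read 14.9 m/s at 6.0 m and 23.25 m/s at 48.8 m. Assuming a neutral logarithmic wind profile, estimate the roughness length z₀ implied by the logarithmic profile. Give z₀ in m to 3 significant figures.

z₀ ≈ 0.143 m

Log law: V(z) ∝ ln(z/z₀). With r = V₁/V₂ = 14.9/23.25 = 0.64086,
r · ln(z₂/z₀) = ln(z₁/z₀) ⇒ ln z₀ = (ln z₁ − r·ln z₂)/(1 − r)
ln z₀ = (1.79176 − 0.64086×3.88773) / 0.35914 = -1.9484
z₀ = exp(-1.9484) = 0.1425 m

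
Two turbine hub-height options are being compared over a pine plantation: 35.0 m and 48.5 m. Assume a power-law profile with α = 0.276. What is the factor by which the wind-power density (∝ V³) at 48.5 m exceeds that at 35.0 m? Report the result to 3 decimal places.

Speed ratio: V_B/V_A = (z_B/z_A)^α = (48.5/35.0)^0.276 = (1.3857)^0.276 = 1.09421
Power-density ratio: P_B/P_A = (V_B/V_A)³ = (1.09421)³ = 1.31010

1.310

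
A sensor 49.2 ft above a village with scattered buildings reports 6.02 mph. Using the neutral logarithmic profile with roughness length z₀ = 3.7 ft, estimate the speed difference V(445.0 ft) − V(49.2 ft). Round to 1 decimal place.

5.1 mph

Log law: V₂ = V₁ · ln(z₂/z₀)/ln(z₁/z₀) = 6.02 × 4.7897/2.5876 = 11.1434 mph
ΔV = 11.1434 − 6.02 = 5.1234 mph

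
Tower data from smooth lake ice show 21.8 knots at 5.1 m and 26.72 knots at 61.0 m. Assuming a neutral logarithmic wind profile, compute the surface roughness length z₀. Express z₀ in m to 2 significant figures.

Log law: V(z) ∝ ln(z/z₀). With r = V₁/V₂ = 21.8/26.72 = 0.81587,
r · ln(z₂/z₀) = ln(z₁/z₀) ⇒ ln z₀ = (ln z₁ − r·ln z₂)/(1 − r)
ln z₀ = (1.62924 − 0.81587×4.11087) / 0.18413 = -9.3666
z₀ = exp(-9.3666) = 0.00008553 m

z₀ ≈ 0.000086 m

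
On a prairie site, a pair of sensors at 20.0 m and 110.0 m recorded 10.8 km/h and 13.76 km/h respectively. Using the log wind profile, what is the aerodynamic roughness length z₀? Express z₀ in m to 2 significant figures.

Log law: V(z) ∝ ln(z/z₀). With r = V₁/V₂ = 10.8/13.76 = 0.78488,
r · ln(z₂/z₀) = ln(z₁/z₀) ⇒ ln z₀ = (ln z₁ − r·ln z₂)/(1 − r)
ln z₀ = (2.99573 − 0.78488×4.70048) / 0.21512 = -3.2243
z₀ = exp(-3.2243) = 0.03978 m

z₀ ≈ 0.040 m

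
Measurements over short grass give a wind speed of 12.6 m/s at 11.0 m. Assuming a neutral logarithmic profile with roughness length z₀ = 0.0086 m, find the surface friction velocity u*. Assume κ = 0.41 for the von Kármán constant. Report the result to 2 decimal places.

Log law: V(z) = (u*/κ) · ln(z/z₀) ⇒ u* = κ · V / ln(z/z₀)
u* = 0.41 × 12.6 / ln(11.0/0.0086) = 0.41 × 12.6 / 7.1539
   = 5.1660 / 7.1539 = 0.7221 m/s

u* ≈ 0.72 m/s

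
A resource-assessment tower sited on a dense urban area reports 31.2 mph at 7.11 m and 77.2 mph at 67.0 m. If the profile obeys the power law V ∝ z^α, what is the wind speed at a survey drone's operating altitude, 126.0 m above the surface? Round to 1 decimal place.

99.6 mph

First find α: α = ln(V₂/V₁)/ln(z₂/z₁) = ln(77.2/31.2)/ln(67.0/7.11) = 0.90598/2.24319 = 0.4039
Extrapolate from 67.0 m to 126.0 m: V₃ = 77.2 × (126.0/67.0)^0.4039 = 77.2 × 1.2906 = 99.6323 mph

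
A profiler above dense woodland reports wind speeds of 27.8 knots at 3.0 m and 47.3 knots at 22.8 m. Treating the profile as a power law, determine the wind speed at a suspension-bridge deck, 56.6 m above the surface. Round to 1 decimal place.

First find α: α = ln(V₂/V₁)/ln(z₂/z₁) = ln(47.3/27.8)/ln(22.8/3.0) = 0.53147/2.02815 = 0.2620
Extrapolate from 22.8 m to 56.6 m: V₃ = 47.3 × (56.6/22.8)^0.2620 = 47.3 × 1.2690 = 60.0260 knots

60.0 knots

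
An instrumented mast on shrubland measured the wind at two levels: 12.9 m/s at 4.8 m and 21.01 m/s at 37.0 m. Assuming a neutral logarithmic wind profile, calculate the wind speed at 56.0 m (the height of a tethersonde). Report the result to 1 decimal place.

Log law: V ∝ ln(z/z₀). From the pair, with r = V₁/V₂ = 0.61399,
ln z₀ = (ln z₁ − r·ln z₂)/(1 − r) = (1.5686 − 0.61399×3.6109)/0.38601 = -1.6799 → z₀ = 0.1864 m
V₃ = V₁ · ln(z₃/z₀)/ln(z₁/z₀) = 12.9 × 5.7053/3.2485 = 22.6557 m/s

22.7 m/s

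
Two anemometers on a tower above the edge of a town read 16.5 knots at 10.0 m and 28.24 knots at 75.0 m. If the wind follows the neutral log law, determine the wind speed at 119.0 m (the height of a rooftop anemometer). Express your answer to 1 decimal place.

30.9 knots

Log law: V ∝ ln(z/z₀). From the pair, with r = V₁/V₂ = 0.58428,
ln z₀ = (ln z₁ − r·ln z₂)/(1 − r) = (2.3026 − 0.58428×4.3175)/0.41572 = -0.5293 → z₀ = 0.5890 m
V₃ = V₁ · ln(z₃/z₀)/ln(z₁/z₀) = 16.5 × 5.3084/2.8318 = 30.9298 knots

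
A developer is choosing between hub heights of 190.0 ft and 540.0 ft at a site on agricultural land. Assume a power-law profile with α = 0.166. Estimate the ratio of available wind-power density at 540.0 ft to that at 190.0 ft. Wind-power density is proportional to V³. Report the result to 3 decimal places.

1.682

Speed ratio: V_B/V_A = (z_B/z_A)^α = (540.0/190.0)^0.166 = (2.8421)^0.166 = 1.18934
Power-density ratio: P_B/P_A = (V_B/V_A)³ = (1.18934)³ = 1.68234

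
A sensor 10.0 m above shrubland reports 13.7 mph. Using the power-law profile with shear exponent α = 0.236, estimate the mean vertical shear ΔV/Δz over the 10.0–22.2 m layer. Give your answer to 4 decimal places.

Power law: V₂ = V₁ · (z₂/z₁)^α = 13.7 × (2.2200)^0.236 = 16.5371 mph
ΔV/Δz = (16.5371 − 13.7)/(22.2 − 10.0) = 2.8371/12.2000 = 0.23255 mph/m

0.2326 mph/m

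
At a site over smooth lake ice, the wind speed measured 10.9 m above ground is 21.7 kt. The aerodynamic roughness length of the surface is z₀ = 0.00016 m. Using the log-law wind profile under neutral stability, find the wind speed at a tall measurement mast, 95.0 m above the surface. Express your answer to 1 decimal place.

Log law: V(z) ∝ ln(z/z₀), so V₂/V₁ = ln(z₂/z₀) / ln(z₁/z₀).
ln(95.0/0.00016) = 13.2942, ln(10.9/0.00016) = 11.1291
V₂ = 21.7 × 13.2942/11.1291 = 21.7 × 1.1945 = 25.9216 kt

25.9 kt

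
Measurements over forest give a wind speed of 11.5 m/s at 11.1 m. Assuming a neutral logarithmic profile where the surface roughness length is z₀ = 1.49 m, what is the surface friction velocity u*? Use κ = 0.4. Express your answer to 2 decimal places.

Log law: V(z) = (u*/κ) · ln(z/z₀) ⇒ u* = κ · V / ln(z/z₀)
u* = 0.4 × 11.5 / ln(11.1/1.49) = 0.4 × 11.5 / 2.0082
   = 4.6000 / 2.0082 = 2.2906 m/s

u* ≈ 2.29 m/s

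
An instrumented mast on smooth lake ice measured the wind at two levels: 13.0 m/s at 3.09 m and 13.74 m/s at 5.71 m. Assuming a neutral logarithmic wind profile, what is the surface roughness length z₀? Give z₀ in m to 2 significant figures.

Log law: V(z) ∝ ln(z/z₀). With r = V₁/V₂ = 13.0/13.74 = 0.94614,
r · ln(z₂/z₀) = ln(z₁/z₀) ⇒ ln z₀ = (ln z₁ − r·ln z₂)/(1 − r)
ln z₀ = (1.12817 − 0.94614×1.74222) / 0.05386 = -9.6592
z₀ = exp(-9.6592) = 0.00006384 m

z₀ ≈ 0.000064 m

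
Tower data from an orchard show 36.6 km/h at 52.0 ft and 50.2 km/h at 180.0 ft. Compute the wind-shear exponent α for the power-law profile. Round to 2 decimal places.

Power law: V₂/V₁ = (z₂/z₁)^α ⇒ α = ln(V₂/V₁) / ln(z₂/z₁)
α = ln(50.2/36.6) / ln(180.0/52.0) = ln(1.3716) / ln(3.4615)
  = 0.31597 / 1.24171 = 0.25446

α ≈ 0.25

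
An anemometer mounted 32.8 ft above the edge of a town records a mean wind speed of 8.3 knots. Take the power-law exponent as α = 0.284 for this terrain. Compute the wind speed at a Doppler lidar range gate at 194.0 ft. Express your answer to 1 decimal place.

Power-law profile: V₂ = V₁ · (z₂/z₁)^α
V₂ = 8.3 × (194.0/32.8)^0.284 = 8.3 × (5.9146)^0.284
    = 8.3 × 1.6566 = 13.7501 knots

13.8 knots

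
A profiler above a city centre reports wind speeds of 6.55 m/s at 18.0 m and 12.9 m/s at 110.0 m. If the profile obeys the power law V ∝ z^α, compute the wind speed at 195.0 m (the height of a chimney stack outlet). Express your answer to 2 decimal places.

15.98 m/s

First find α: α = ln(V₂/V₁)/ln(z₂/z₁) = ln(12.9/6.55)/ln(110.0/18.0) = 0.67776/1.81011 = 0.3744
Extrapolate from 110.0 m to 195.0 m: V₃ = 12.9 × (195.0/110.0)^0.3744 = 12.9 × 1.2391 = 15.9841 m/s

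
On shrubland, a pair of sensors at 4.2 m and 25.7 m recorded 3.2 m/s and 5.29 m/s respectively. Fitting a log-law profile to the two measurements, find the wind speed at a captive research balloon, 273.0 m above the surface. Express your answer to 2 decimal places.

Log law: V ∝ ln(z/z₀). From the pair, with r = V₁/V₂ = 0.60491,
ln z₀ = (ln z₁ − r·ln z₂)/(1 − r) = (1.4351 − 0.60491×3.2465)/0.39509 = -1.3384 → z₀ = 0.2623 m
V₃ = V₁ · ln(z₃/z₀)/ln(z₁/z₀) = 3.2 × 6.9478/2.7734 = 8.0164 m/s

8.02 m/s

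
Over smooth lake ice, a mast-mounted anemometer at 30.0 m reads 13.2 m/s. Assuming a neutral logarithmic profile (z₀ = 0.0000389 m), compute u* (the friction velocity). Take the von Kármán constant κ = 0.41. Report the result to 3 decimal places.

u* ≈ 0.399 m/s

Log law: V(z) = (u*/κ) · ln(z/z₀) ⇒ u* = κ · V / ln(z/z₀)
u* = 0.41 × 13.2 / ln(30.0/0.0000389) = 0.41 × 13.2 / 13.5557
   = 5.4120 / 13.5557 = 0.3992 m/s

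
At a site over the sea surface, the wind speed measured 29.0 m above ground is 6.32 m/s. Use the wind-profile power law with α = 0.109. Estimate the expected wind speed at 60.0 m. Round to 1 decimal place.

Power-law profile: V₂ = V₁ · (z₂/z₁)^α
V₂ = 6.32 × (60.0/29.0)^0.109 = 6.32 × (2.0690)^0.109
    = 6.32 × 1.0825 = 6.8412 m/s

6.8 m/s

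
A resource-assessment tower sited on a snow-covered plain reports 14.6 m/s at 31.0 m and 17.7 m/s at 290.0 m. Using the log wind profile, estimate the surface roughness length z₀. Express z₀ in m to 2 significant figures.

Log law: V(z) ∝ ln(z/z₀). With r = V₁/V₂ = 14.6/17.7 = 0.82486,
r · ln(z₂/z₀) = ln(z₁/z₀) ⇒ ln z₀ = (ln z₁ − r·ln z₂)/(1 − r)
ln z₀ = (3.43399 − 0.82486×5.66988) / 0.17514 = -7.0964
z₀ = exp(-7.0964) = 0.0008281 m

z₀ ≈ 0.00083 m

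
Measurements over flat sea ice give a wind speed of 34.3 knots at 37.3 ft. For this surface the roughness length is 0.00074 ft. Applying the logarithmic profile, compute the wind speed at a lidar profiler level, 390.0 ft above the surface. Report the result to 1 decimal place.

41.7 knots

Log law: V(z) ∝ ln(z/z₀), so V₂/V₁ = ln(z₂/z₀) / ln(z₁/z₀).
ln(390.0/0.00074) = 13.1750, ln(37.3/0.00074) = 10.8279
V₂ = 34.3 × 13.1750/10.8279 = 34.3 × 1.2168 = 41.7352 knots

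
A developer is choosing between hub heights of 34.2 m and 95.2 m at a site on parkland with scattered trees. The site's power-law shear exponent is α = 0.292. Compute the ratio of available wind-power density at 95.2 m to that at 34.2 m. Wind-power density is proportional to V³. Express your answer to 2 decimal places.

Speed ratio: V_B/V_A = (z_B/z_A)^α = (95.2/34.2)^0.292 = (2.7836)^0.292 = 1.34842
Power-density ratio: P_B/P_A = (V_B/V_A)³ = (1.34842)³ = 2.45177

2.45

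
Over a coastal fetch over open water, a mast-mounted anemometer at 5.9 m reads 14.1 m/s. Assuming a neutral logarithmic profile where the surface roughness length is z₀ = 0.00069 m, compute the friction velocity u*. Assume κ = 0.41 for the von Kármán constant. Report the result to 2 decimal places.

Log law: V(z) = (u*/κ) · ln(z/z₀) ⇒ u* = κ · V / ln(z/z₀)
u* = 0.41 × 14.1 / ln(5.9/0.00069) = 0.41 × 14.1 / 9.0538
   = 5.7810 / 9.0538 = 0.6385 m/s

u* ≈ 0.64 m/s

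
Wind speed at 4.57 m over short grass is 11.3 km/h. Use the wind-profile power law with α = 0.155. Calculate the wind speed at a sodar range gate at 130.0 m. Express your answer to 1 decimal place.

19.0 km/h

Power-law profile: V₂ = V₁ · (z₂/z₁)^α
V₂ = 11.3 × (130.0/4.57)^0.155 = 11.3 × (28.4464)^0.155
    = 11.3 × 1.6803 = 18.9868 km/h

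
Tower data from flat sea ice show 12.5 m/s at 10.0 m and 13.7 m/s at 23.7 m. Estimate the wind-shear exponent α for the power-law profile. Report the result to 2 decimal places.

Power law: V₂/V₁ = (z₂/z₁)^α ⇒ α = ln(V₂/V₁) / ln(z₂/z₁)
α = ln(13.7/12.5) / ln(23.7/10.0) = ln(1.0960) / ln(2.3700)
  = 0.09167 / 0.86289 = 0.10623

α ≈ 0.11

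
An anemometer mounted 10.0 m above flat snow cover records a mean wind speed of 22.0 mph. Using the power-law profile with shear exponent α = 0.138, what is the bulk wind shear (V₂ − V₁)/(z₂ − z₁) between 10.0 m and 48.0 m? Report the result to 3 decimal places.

0.140 mph/m

Power law: V₂ = V₁ · (z₂/z₁)^α = 22.0 × (4.8000)^0.138 = 27.3171 mph
ΔV/Δz = (27.3171 − 22.0)/(48.0 − 10.0) = 5.3171/38.0000 = 0.13992 mph/m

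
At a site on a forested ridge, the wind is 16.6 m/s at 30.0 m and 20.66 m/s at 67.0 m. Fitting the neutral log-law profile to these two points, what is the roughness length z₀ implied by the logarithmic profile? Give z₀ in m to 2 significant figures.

Log law: V(z) ∝ ln(z/z₀). With r = V₁/V₂ = 16.6/20.66 = 0.80348,
r · ln(z₂/z₀) = ln(z₁/z₀) ⇒ ln z₀ = (ln z₁ − r·ln z₂)/(1 − r)
ln z₀ = (3.40120 − 0.80348×4.20469) / 0.19652 = 0.1160
z₀ = exp(0.1160) = 1.123 m

z₀ ≈ 1.1 m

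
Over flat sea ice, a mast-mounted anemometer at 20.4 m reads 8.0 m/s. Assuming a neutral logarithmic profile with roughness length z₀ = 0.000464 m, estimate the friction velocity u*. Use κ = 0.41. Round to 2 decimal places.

u* ≈ 0.31 m/s

Log law: V(z) = (u*/κ) · ln(z/z₀) ⇒ u* = κ · V / ln(z/z₀)
u* = 0.41 × 8.0 / ln(20.4/0.000464) = 0.41 × 8.0 / 10.6912
   = 3.2800 / 10.6912 = 0.3068 m/s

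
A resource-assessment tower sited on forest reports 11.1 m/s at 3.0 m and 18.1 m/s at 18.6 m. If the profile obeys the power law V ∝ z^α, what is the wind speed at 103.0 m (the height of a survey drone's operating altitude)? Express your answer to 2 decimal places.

First find α: α = ln(V₂/V₁)/ln(z₂/z₁) = ln(18.1/11.1)/ln(18.6/3.0) = 0.48897/1.82455 = 0.2680
Extrapolate from 18.6 m to 103.0 m: V₃ = 18.1 × (103.0/18.6)^0.2680 = 18.1 × 1.5820 = 28.6342 m/s

28.63 m/s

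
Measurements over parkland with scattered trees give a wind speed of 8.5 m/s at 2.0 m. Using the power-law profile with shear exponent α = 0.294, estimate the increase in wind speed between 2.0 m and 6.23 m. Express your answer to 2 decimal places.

3.37 m/s

Power law: V₂ = V₁ · (z₂/z₁)^α = 8.5 × (3.1150)^0.294 = 11.8712 m/s
ΔV = 11.8712 − 8.5 = 3.3712 m/s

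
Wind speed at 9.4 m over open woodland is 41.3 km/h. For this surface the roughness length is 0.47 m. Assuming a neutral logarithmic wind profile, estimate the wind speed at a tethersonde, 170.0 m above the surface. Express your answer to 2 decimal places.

Log law: V(z) ∝ ln(z/z₀), so V₂/V₁ = ln(z₂/z₀) / ln(z₁/z₀).
ln(170.0/0.47) = 5.8908, ln(9.4/0.47) = 2.9957
V₂ = 41.3 × 5.8908/2.9957 = 41.3 × 1.9664 = 81.2125 km/h

81.21 km/h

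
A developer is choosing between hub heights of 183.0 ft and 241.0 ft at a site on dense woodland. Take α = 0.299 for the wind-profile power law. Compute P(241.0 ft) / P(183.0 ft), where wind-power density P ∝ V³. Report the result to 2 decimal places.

Speed ratio: V_B/V_A = (z_B/z_A)^α = (241.0/183.0)^0.299 = (1.3169)^0.299 = 1.08580
Power-density ratio: P_B/P_A = (V_B/V_A)³ = (1.08580)³ = 1.28012

1.28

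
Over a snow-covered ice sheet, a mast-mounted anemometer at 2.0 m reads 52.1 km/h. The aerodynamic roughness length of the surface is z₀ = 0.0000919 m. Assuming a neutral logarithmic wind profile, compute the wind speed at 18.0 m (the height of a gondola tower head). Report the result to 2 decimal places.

63.56 km/h

Log law: V(z) ∝ ln(z/z₀), so V₂/V₁ = ln(z₂/z₀) / ln(z₁/z₀).
ln(18.0/0.0000919) = 12.1852, ln(2.0/0.0000919) = 9.9880
V₂ = 52.1 × 12.1852/9.9880 = 52.1 × 1.2200 = 63.5613 km/h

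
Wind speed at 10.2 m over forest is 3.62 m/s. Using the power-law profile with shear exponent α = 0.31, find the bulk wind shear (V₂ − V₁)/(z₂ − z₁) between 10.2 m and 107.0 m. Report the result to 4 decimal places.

Power law: V₂ = V₁ · (z₂/z₁)^α = 3.62 × (10.4902)^0.31 = 7.5016 m/s
ΔV/Δz = (7.5016 − 3.62)/(107.0 − 10.2) = 3.8816/96.8000 = 0.04010 m/s/m

0.0401 m/s/m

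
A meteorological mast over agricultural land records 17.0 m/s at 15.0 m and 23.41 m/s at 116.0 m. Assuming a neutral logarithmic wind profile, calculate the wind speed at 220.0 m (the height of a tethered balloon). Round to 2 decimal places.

Log law: V ∝ ln(z/z₀). From the pair, with r = V₁/V₂ = 0.72619,
ln z₀ = (ln z₁ − r·ln z₂)/(1 − r) = (2.7081 − 0.72619×4.7536)/0.27381 = -2.7169 → z₀ = 0.06608 m
V₃ = V₁ · ln(z₃/z₀)/ln(z₁/z₀) = 17.0 × 8.1106/5.4250 = 25.4157 m/s

25.42 m/s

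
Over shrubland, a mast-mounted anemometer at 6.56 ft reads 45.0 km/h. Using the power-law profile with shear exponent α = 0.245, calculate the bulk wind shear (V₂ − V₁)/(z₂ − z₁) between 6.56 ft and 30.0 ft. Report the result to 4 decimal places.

0.8664 km/h/ft

Power law: V₂ = V₁ · (z₂/z₁)^α = 45.0 × (4.5732)^0.245 = 65.3079 km/h
ΔV/Δz = (65.3079 − 45.0)/(30.0 − 6.56) = 20.3079/23.4400 = 0.86638 km/h/ft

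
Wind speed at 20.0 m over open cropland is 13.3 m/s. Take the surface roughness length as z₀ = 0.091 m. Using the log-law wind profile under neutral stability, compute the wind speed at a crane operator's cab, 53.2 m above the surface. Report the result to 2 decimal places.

15.71 m/s

Log law: V(z) ∝ ln(z/z₀), so V₂/V₁ = ln(z₂/z₀) / ln(z₁/z₀).
ln(53.2/0.091) = 6.3710, ln(20.0/0.091) = 5.3926
V₂ = 13.3 × 6.3710/5.3926 = 13.3 × 1.1814 = 15.7129 m/s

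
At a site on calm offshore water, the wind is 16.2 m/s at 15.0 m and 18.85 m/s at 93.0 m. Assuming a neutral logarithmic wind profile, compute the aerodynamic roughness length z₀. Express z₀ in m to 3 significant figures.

z₀ ≈ 0.000215 m

Log law: V(z) ∝ ln(z/z₀). With r = V₁/V₂ = 16.2/18.85 = 0.85942,
r · ln(z₂/z₀) = ln(z₁/z₀) ⇒ ln z₀ = (ln z₁ − r·ln z₂)/(1 − r)
ln z₀ = (2.70805 − 0.85942×4.53260) / 0.14058 = -8.4458
z₀ = exp(-8.4458) = 0.0002148 m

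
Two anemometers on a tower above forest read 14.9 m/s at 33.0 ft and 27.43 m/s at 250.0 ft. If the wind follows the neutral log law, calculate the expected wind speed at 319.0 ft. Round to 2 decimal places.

Log law: V ∝ ln(z/z₀). From the pair, with r = V₁/V₂ = 0.54320,
ln z₀ = (ln z₁ − r·ln z₂)/(1 − r) = (3.4965 − 0.54320×5.5215)/0.45680 = 1.0885 → z₀ = 2.970 ft
V₃ = V₁ · ln(z₃/z₀)/ln(z₁/z₀) = 14.9 × 4.6766/2.4080 = 28.9382 m/s

28.94 m/s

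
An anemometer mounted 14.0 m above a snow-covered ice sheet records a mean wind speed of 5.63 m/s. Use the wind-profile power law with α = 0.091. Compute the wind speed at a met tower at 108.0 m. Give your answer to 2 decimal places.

6.78 m/s

Power-law profile: V₂ = V₁ · (z₂/z₁)^α
V₂ = 5.63 × (108.0/14.0)^0.091 = 5.63 × (7.7143)^0.091
    = 5.63 × 1.2043 = 6.7804 m/s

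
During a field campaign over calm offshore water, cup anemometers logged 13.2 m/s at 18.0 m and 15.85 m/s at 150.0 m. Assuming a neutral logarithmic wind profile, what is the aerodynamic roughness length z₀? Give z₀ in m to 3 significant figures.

z₀ ≈ 0.000466 m

Log law: V(z) ∝ ln(z/z₀). With r = V₁/V₂ = 13.2/15.85 = 0.83281,
r · ln(z₂/z₀) = ln(z₁/z₀) ⇒ ln z₀ = (ln z₁ − r·ln z₂)/(1 − r)
ln z₀ = (2.89037 − 0.83281×5.01064) / 0.16719 = -7.6709
z₀ = exp(-7.6709) = 0.0004662 m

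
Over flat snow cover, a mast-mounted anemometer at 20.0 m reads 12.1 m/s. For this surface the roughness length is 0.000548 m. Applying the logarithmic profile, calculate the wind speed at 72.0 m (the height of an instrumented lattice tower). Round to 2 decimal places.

Log law: V(z) ∝ ln(z/z₀), so V₂/V₁ = ln(z₂/z₀) / ln(z₁/z₀).
ln(72.0/0.000548) = 11.7859, ln(20.0/0.000548) = 10.5050
V₂ = 12.1 × 11.7859/10.5050 = 12.1 × 1.1219 = 13.5754 m/s

13.58 m/s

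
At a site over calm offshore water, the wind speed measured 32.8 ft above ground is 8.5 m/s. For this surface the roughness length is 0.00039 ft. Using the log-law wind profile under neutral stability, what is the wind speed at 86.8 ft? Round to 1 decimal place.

Log law: V(z) ∝ ln(z/z₀), so V₂/V₁ = ln(z₂/z₀) / ln(z₁/z₀).
ln(86.8/0.00039) = 12.3130, ln(32.8/0.00039) = 11.3398
V₂ = 8.5 × 12.3130/11.3398 = 8.5 × 1.0858 = 9.2295 m/s

9.2 m/s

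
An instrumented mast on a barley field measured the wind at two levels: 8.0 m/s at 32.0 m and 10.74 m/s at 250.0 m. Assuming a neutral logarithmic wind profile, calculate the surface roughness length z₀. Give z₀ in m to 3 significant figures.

Log law: V(z) ∝ ln(z/z₀). With r = V₁/V₂ = 8.0/10.74 = 0.74488,
r · ln(z₂/z₀) = ln(z₁/z₀) ⇒ ln z₀ = (ln z₁ − r·ln z₂)/(1 − r)
ln z₀ = (3.46574 − 0.74488×5.52146) / 0.25512 = -2.5364
z₀ = exp(-2.5364) = 0.07915 m

z₀ ≈ 0.0792 m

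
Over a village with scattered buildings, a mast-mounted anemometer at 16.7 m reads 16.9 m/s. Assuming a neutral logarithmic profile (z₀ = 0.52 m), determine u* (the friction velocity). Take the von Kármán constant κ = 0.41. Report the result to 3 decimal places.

Log law: V(z) = (u*/κ) · ln(z/z₀) ⇒ u* = κ · V / ln(z/z₀)
u* = 0.41 × 16.9 / ln(16.7/0.52) = 0.41 × 16.9 / 3.4693
   = 6.9290 / 3.4693 = 1.9972 m/s

u* ≈ 1.997 m/s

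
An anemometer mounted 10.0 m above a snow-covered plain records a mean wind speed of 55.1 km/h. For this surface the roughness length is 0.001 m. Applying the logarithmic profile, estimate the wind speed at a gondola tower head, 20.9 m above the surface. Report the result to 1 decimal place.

59.5 km/h

Log law: V(z) ∝ ln(z/z₀), so V₂/V₁ = ln(z₂/z₀) / ln(z₁/z₀).
ln(20.9/0.001) = 9.9475, ln(10.0/0.001) = 9.2103
V₂ = 55.1 × 9.9475/9.2103 = 55.1 × 1.0800 = 59.5100 km/h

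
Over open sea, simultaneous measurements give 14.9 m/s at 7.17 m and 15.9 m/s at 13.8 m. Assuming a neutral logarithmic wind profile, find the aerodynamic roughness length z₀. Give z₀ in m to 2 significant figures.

z₀ ≈ 0.00042 m

Log law: V(z) ∝ ln(z/z₀). With r = V₁/V₂ = 14.9/15.9 = 0.93711,
r · ln(z₂/z₀) = ln(z₁/z₀) ⇒ ln z₀ = (ln z₁ − r·ln z₂)/(1 − r)
ln z₀ = (1.96991 − 0.93711×2.62467) / 0.06289 = -7.7861
z₀ = exp(-7.7861) = 0.0004155 m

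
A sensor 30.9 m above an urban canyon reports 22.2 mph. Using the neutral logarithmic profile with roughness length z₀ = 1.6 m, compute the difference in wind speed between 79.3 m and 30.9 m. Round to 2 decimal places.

7.07 mph

Log law: V₂ = V₁ · ln(z₂/z₀)/ln(z₁/z₀) = 22.2 × 3.9032/2.9608 = 29.2668 mph
ΔV = 29.2668 − 22.2 = 7.0668 mph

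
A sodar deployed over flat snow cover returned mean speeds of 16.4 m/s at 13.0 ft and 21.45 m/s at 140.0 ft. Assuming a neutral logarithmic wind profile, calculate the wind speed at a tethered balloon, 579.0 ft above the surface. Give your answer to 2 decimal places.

Log law: V ∝ ln(z/z₀). From the pair, with r = V₁/V₂ = 0.76457,
ln z₀ = (ln z₁ − r·ln z₂)/(1 − r) = (2.5649 − 0.76457×4.9416)/0.23543 = -5.1534 → z₀ = 0.005780 ft
V₃ = V₁ · ln(z₃/z₀)/ln(z₁/z₀) = 16.4 × 11.5147/7.7184 = 24.4665 m/s

24.47 m/s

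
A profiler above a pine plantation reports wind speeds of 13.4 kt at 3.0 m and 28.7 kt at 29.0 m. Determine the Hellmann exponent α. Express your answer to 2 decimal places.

Power law: V₂/V₁ = (z₂/z₁)^α ⇒ α = ln(V₂/V₁) / ln(z₂/z₁)
α = ln(28.7/13.4) / ln(29.0/3.0) = ln(2.1418) / ln(9.6667)
  = 0.76164 / 2.26868 = 0.33572

α ≈ 0.34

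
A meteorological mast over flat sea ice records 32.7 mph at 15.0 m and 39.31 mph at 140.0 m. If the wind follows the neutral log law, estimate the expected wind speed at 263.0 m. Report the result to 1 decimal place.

Log law: V ∝ ln(z/z₀). From the pair, with r = V₁/V₂ = 0.83185,
ln z₀ = (ln z₁ − r·ln z₂)/(1 − r) = (2.7081 − 0.83185×4.9416)/0.16815 = -8.3416 → z₀ = 0.0002384 m
V₃ = V₁ · ln(z₃/z₀)/ln(z₁/z₀) = 32.7 × 13.9138/11.0497 = 41.1759 mph

41.2 mph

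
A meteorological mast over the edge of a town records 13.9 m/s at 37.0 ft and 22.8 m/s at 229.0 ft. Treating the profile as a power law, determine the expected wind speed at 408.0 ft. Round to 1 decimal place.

26.7 m/s

First find α: α = ln(V₂/V₁)/ln(z₂/z₁) = ln(22.8/13.9)/ln(229.0/37.0) = 0.49487/1.82280 = 0.2715
Extrapolate from 229.0 ft to 408.0 ft: V₃ = 22.8 × (408.0/229.0)^0.2715 = 22.8 × 1.1698 = 26.6705 m/s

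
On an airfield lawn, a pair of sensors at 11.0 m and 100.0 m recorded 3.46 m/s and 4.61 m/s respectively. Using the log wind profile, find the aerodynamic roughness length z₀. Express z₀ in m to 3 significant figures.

Log law: V(z) ∝ ln(z/z₀). With r = V₁/V₂ = 3.46/4.61 = 0.75054,
r · ln(z₂/z₀) = ln(z₁/z₀) ⇒ ln z₀ = (ln z₁ − r·ln z₂)/(1 − r)
ln z₀ = (2.39790 − 0.75054×4.60517) / 0.24946 = -4.2431
z₀ = exp(-4.2431) = 0.01436 m

z₀ ≈ 0.0144 m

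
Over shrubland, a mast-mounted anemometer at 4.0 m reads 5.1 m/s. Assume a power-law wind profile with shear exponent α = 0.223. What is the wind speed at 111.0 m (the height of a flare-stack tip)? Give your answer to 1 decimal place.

10.7 m/s

Power-law profile: V₂ = V₁ · (z₂/z₁)^α
V₂ = 5.1 × (111.0/4.0)^0.223 = 5.1 × (27.7500)^0.223
    = 5.1 × 2.0982 = 10.7008 m/s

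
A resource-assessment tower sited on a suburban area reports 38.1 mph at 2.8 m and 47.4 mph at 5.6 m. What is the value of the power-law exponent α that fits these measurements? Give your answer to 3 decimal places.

Power law: V₂/V₁ = (z₂/z₁)^α ⇒ α = ln(V₂/V₁) / ln(z₂/z₁)
α = ln(47.4/38.1) / ln(5.6/2.8) = ln(1.2441) / ln(2.0000)
  = 0.21841 / 0.69315 = 0.31510

α ≈ 0.315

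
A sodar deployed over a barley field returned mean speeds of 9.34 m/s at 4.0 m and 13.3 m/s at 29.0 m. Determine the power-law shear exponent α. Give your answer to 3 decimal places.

α ≈ 0.178

Power law: V₂/V₁ = (z₂/z₁)^α ⇒ α = ln(V₂/V₁) / ln(z₂/z₁)
α = ln(13.3/9.34) / ln(29.0/4.0) = ln(1.4240) / ln(7.2500)
  = 0.35346 / 1.98100 = 0.17842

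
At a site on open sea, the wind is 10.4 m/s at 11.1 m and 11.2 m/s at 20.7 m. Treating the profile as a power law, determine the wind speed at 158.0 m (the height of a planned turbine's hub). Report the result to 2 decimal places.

14.26 m/s

First find α: α = ln(V₂/V₁)/ln(z₂/z₁) = ln(11.2/10.4)/ln(20.7/11.1) = 0.07411/0.62319 = 0.1189
Extrapolate from 20.7 m to 158.0 m: V₃ = 11.2 × (158.0/20.7)^0.1189 = 11.2 × 1.2734 = 14.2621 m/s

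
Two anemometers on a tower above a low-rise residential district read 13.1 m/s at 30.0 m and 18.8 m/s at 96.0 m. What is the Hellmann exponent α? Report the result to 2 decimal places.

Power law: V₂/V₁ = (z₂/z₁)^α ⇒ α = ln(V₂/V₁) / ln(z₂/z₁)
α = ln(18.8/13.1) / ln(96.0/30.0) = ln(1.4351) / ln(3.2000)
  = 0.36124 / 1.16315 = 0.31057

α ≈ 0.31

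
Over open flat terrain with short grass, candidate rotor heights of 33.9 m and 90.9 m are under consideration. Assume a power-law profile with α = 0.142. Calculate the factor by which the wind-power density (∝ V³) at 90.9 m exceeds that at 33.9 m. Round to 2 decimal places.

Speed ratio: V_B/V_A = (z_B/z_A)^α = (90.9/33.9)^0.142 = (2.6814)^0.142 = 1.15034
Power-density ratio: P_B/P_A = (V_B/V_A)³ = (1.15034)³ = 1.52224

1.52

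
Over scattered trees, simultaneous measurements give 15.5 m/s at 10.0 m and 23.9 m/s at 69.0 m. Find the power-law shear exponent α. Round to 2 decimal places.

Power law: V₂/V₁ = (z₂/z₁)^α ⇒ α = ln(V₂/V₁) / ln(z₂/z₁)
α = ln(23.9/15.5) / ln(69.0/10.0) = ln(1.5419) / ln(6.9000)
  = 0.43304 / 1.93152 = 0.22420

α ≈ 0.22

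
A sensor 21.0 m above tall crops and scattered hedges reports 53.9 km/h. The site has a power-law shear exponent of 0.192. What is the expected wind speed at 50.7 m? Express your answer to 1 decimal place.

Power-law profile: V₂ = V₁ · (z₂/z₁)^α
V₂ = 53.9 × (50.7/21.0)^0.192 = 53.9 × (2.4143)^0.192
    = 53.9 × 1.1844 = 63.8387 km/h

63.8 km/h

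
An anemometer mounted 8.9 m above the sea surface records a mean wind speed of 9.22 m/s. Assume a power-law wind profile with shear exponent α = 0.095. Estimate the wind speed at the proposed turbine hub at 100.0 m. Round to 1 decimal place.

11.6 m/s

Power-law profile: V₂ = V₁ · (z₂/z₁)^α
V₂ = 9.22 × (100.0/8.9)^0.095 = 9.22 × (11.2360)^0.095
    = 9.22 × 1.2584 = 11.6022 m/s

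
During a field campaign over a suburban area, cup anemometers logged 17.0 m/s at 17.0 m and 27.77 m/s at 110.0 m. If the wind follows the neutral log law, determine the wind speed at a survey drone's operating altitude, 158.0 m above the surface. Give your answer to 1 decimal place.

Log law: V ∝ ln(z/z₀). From the pair, with r = V₁/V₂ = 0.61217,
ln z₀ = (ln z₁ − r·ln z₂)/(1 − r) = (2.8332 − 0.61217×4.7005)/0.38783 = -0.1142 → z₀ = 0.8921 m
V₃ = V₁ · ln(z₃/z₀)/ln(z₁/z₀) = 17.0 × 5.1768/2.9474 = 29.8586 m/s

29.9 m/s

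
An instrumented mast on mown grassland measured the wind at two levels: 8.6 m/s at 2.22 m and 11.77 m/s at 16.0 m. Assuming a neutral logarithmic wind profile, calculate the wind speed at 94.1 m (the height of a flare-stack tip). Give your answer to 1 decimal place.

Log law: V ∝ ln(z/z₀). From the pair, with r = V₁/V₂ = 0.73067,
ln z₀ = (ln z₁ − r·ln z₂)/(1 − r) = (0.7975 − 0.73067×2.7726)/0.26933 = -4.5608 → z₀ = 0.01045 m
V₃ = V₁ · ln(z₃/z₀)/ln(z₁/z₀) = 8.6 × 9.1051/5.3583 = 14.6137 m/s

14.6 m/s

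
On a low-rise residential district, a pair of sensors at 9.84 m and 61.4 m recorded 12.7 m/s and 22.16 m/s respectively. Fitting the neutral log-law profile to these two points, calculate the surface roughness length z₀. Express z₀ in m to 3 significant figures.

z₀ ≈ 0.842 m

Log law: V(z) ∝ ln(z/z₀). With r = V₁/V₂ = 12.7/22.16 = 0.57310,
r · ln(z₂/z₀) = ln(z₁/z₀) ⇒ ln z₀ = (ln z₁ − r·ln z₂)/(1 − r)
ln z₀ = (2.28646 − 0.57310×4.11741) / 0.42690 = -0.1716
z₀ = exp(-0.1716) = 0.8423 m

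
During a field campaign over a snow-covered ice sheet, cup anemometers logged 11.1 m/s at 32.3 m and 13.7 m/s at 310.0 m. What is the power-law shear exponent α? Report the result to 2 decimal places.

Power law: V₂/V₁ = (z₂/z₁)^α ⇒ α = ln(V₂/V₁) / ln(z₂/z₁)
α = ln(13.7/11.1) / ln(310.0/32.3) = ln(1.2342) / ln(9.5975)
  = 0.21045 / 2.26151 = 0.09306

α ≈ 0.09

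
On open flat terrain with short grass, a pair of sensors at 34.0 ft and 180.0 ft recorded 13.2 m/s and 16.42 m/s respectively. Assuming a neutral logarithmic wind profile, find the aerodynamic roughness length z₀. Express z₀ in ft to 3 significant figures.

Log law: V(z) ∝ ln(z/z₀). With r = V₁/V₂ = 13.2/16.42 = 0.80390,
r · ln(z₂/z₀) = ln(z₁/z₀) ⇒ ln z₀ = (ln z₁ − r·ln z₂)/(1 − r)
ln z₀ = (3.52636 − 0.80390×5.19296) / 0.19610 = -3.3056
z₀ = exp(-3.3056) = 0.03668 ft

z₀ ≈ 0.0367 ft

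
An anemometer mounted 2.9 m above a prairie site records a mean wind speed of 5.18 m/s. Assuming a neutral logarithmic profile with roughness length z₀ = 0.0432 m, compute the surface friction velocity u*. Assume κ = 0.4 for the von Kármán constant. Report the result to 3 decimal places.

Log law: V(z) = (u*/κ) · ln(z/z₀) ⇒ u* = κ · V / ln(z/z₀)
u* = 0.4 × 5.18 / ln(2.9/0.0432) = 0.4 × 5.18 / 4.2066
   = 2.0720 / 4.2066 = 0.4926 m/s

u* ≈ 0.493 m/s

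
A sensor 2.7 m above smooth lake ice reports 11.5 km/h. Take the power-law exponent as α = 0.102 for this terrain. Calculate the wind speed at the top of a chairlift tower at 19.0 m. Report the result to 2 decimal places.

Power-law profile: V₂ = V₁ · (z₂/z₁)^α
V₂ = 11.5 × (19.0/2.7)^0.102 = 11.5 × (7.0370)^0.102
    = 11.5 × 1.2202 = 14.0324 km/h

14.03 km/h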